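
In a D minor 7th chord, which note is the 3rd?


Solution.
Minor 7th chord = root + minor 3rd + perfect 5th + minor 7th
Seventh chords stack in thirds, so the letter names are D-F-A-C
Root: D
Minor 3rd above D: F
Perfect 5th above D: A
Minor 7th above D: C
The 3rd = F


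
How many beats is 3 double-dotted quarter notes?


Base quarter note = 1 beat
Dot 1 adds half the previous value: +1/2
Dot 2 adds half the previous value: +1/4
One double-dotted quarter = 1 + 1/2 + 1/4 = 7/4
3 of them = 3 × 7/4 = 21/4
= 21/4 beats


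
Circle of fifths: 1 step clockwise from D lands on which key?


Each clockwise step on the circle of fifths moves up a perfect 5th
From D: D → A
= A


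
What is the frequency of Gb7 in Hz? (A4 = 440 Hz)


Reasoning:
f = 440 × 2^(n/12) where n = semitones from A4
Gb7: 33 semitones from A4
f = 440 × 2^(33/12)
f = 2959.96 Hz


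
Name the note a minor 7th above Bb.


Step by step:
A 7th spans 7 letter names, so from B we land on A
A minor 7th = 10 semitones above Bb
Spell A at that pitch: Ab
= Ab


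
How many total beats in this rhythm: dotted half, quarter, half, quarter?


Reasoning:
Beat values:
  dotted half = 3 beats
  quarter = 1 beat
  half = 2 beats
  quarter = 1 beat
Sum = 3 + 1 + 2 + 1
= 7 beats


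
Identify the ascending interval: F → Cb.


Reasoning:
Letter names: F → C spans 5 letter names → a 5th
Semitones: F → Cb = 6 half-steps
A 5th of 6 semitones is a diminished 5th
= diminished 5th


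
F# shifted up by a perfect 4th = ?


perfect 4th: 4 letter names, 5 semitones
Letter: F + 3 → B
Pitch: F# + 5 semitones, spelled as a B → B
= B


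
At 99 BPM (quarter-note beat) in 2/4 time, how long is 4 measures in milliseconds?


Reasoning:
Quarter-note beat duration = 60000 / 99 ms
Beats per measure (2/4) = 2
One measure = 2 × 60000 / 99 = 120000 / 99 ms
4 measures = 4 × 120000 / 99 = 480000 / 99
= 4848.5 ms


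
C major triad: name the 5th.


Reasoning:
Major triad = root + major 3rd (4 semitones) + perfect 5th (7 semitones)
A triad on C stacks thirds, so the chord tones use letter names C-E-G
Root: C
Major 3rd above C: E
Perfect 5th above C: G
The 5th = G


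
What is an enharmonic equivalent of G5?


Working:
Enharmonic notes sound the same pitch but are spelled with different letter names
G and Abb name the same pitch class
= Abb5


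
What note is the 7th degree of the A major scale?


Major scale pattern: W-W-H-W-W-W-H (2-2-1-2-2-2-1 semitones)
Starting from A:
  A + 2 semitones → B
  B + 2 semitones → C#
  C# + 1 semitone → D
  D + 2 semitones → E
  E + 2 semitones → F#
  F# + 2 semitones → G#
  G# + 1 semitone → A
Scale: A B C# D E F# G#
Degree 7 = G#


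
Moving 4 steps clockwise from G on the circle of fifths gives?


Working:
Each clockwise step on the circle of fifths moves up a perfect 5th
From G: G → D → A → E → B
= B


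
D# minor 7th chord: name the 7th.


Working:
Minor 7th chord = root + minor 3rd + perfect 5th + minor 7th
Seventh chords stack in thirds, so the letter names are D-F-A-C
Root: D#
Minor 3rd above D#: F#
Perfect 5th above D#: A#
Minor 7th above D#: C#
The 7th = C#


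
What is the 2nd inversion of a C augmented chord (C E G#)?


Root position: C E G#
2nd inversion: move root and 3rd up an octave
Bass note: G#
Notes (bottom to top) = G# C E


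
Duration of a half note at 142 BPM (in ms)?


One quarter-note beat = 60000 / BPM = 60000 / 142 ms
Half note = 2 × quarter note
Duration = 2 × 60000 / 142 = 120000 / 142
= 845.1 ms


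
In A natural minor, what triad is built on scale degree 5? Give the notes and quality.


A natural minor scale: A B C D E F G
Diatonic triad on degree 5 stacks scale notes 5, 7, 2: E G B
E→G = 3 semitones; E→B = 7 semitones → minor triad
= E G B (minor)


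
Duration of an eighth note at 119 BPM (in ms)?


One quarter-note beat = 60000 / BPM = 60000 / 119 ms
Eighth note = 1/2 × quarter note
Duration = 1/2 × 60000 / 119 = 30000 / 119
= 252.1 ms


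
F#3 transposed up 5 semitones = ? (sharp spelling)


F#3: chromatic position 6 in octave 3 → absolute = 3×12 + 6 = 42
Transpose up 5: 42 + 5 = 47
47 = 3×12 + 11 → B in octave 3
Result = B3


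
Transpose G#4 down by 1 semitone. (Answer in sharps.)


Reasoning:
G#4: chromatic position 8 in octave 4 → absolute = 4×12 + 8 = 56
Transpose down 1: 56 - 1 = 55
55 = 4×12 + 7 → G in octave 4
Result = G4


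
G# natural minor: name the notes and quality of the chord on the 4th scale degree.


Solution.
G# natural minor scale: G# A# B C# D# E F#
Diatonic triad on degree 4 stacks scale notes 4, 6, 1: C# E G#
C#→E = 3 semitones; C#→G# = 7 semitones → minor triad
= C# E G# (minor)


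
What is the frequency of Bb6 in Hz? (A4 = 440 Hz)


Working:
f = 440 × 2^(n/12) where n = semitones from A4
Bb6: 25 semitones from A4
f = 440 × 2^(25/12)
f = 1864.66 Hz


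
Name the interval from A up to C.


Reasoning:
Letter names: A → C spans 3 letter names → a 3rd
Semitones: A → C = 3 half-steps
A 3rd of 3 semitones is a minor 3rd
= minor 3rd


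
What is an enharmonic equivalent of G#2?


Enharmonic notes sound the same pitch but are spelled with different letter names
G# and Ab name the same pitch class
= Ab2


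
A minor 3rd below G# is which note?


Solution.
A 3rd spans 3 letter names, so from G we land on E
A minor 3rd = 3 semitones below G#
Spell E at that pitch: E#
= E#


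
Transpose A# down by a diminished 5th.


diminished 5th: 5 letter names, 6 semitones
Letter: A - 4 → D
Pitch: A# - 6 semitones, spelled as a D → D##
= D##


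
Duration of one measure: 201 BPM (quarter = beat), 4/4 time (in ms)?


Working:
Quarter-note beat duration = 60000 / 201 ms
Beats per measure (4/4) = 4
One measure = 4 × 60000 / 201 = 240000 / 201 ms
= 1194.0 ms


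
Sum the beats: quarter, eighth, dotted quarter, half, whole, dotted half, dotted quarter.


Step by step:
Beat values:
  quarter = 1 beat
  eighth = 0.5 beats
  dotted quarter = 1.5 beats
  half = 2 beats
  whole = 4 beats
  dotted half = 3 beats
  dotted quarter = 1.5 beats
Sum = 1 + 0.5 + 1.5 + 2 + 4 + 3 + 1.5
= 13.5 beats


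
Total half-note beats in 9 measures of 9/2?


Step by step:
Time signature 9/2: the bottom number 2 means the half note gets one count
The top number 9 means 9 half-note beats per measure
Total = 9 × 9 measures
= 81 half-note beats


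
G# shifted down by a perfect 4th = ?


perfect 4th: 4 letter names, 5 semitones
Letter: G - 3 → D
Pitch: G# - 5 semitones, spelled as a D → D#
= D#


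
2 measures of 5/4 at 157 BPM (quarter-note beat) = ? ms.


Solution.
Quarter-note beat duration = 60000 / 157 ms
Beats per measure (5/4) = 5
One measure = 5 × 60000 / 157 = 300000 / 157 ms
2 measures = 2 × 300000 / 157 = 600000 / 157
= 3821.7 ms


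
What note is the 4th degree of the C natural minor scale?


Let's work it out.
Natural minor scale pattern: W-H-W-W-H-W-W (2-1-2-2-1-2-2 semitones)
Starting from C:
  C + 2 semitones → D
  D + 1 semitone → Eb
  Eb + 2 semitones → F
  F + 2 semitones → G
  G + 1 semitone → Ab
  Ab + 2 semitones → Bb
  Bb + 2 semitones → C
Scale: C D Eb F G Ab Bb
Degree 4 = F


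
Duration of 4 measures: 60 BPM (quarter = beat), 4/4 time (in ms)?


Reasoning:
Quarter-note beat duration = 60000 / 60 ms
Beats per measure (4/4) = 4
One measure = 4 × 60000 / 60 = 240000 / 60 ms
4 measures = 4 × 240000 / 60 = 960000 / 60
= 16000.0 ms


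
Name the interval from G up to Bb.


Reasoning:
Letter names: G → B spans 3 letter names → a 3rd
Semitones: G → Bb = 3 half-steps
A 3rd of 3 semitones is a minor 3rd
= minor 3rd


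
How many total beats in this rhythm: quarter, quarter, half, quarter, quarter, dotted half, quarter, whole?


Beat values:
  quarter = 1 beat
  quarter = 1 beat
  half = 2 beats
  quarter = 1 beat
  quarter = 1 beat
  dotted half = 3 beats
  quarter = 1 beat
  whole = 4 beats
Sum = 1 + 1 + 2 + 1 + 1 + 3 + 1 + 4
= 14 beats


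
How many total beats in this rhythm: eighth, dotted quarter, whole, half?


Step by step:
Beat values:
  eighth = 0.5 beats
  dotted quarter = 1.5 beats
  whole = 4 beats
  half = 2 beats
Sum = 0.5 + 1.5 + 4 + 2
= 8 beats


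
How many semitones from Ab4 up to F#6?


Let's work it out.
Absolute semitone position = octave×12 + chromatic position
Ab4: 4×12 + 8 = 56
F#6: 6×12 + 6 = 78
Difference = 78 - 56 = 22
= 22 semitones


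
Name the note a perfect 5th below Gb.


Solution.
A 5th spans 5 letter names, so from G we land on C
A perfect 5th = 7 semitones below Gb
Spell C at that pitch: Cb
= Cb


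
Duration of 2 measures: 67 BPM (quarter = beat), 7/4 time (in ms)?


Quarter-note beat duration = 60000 / 67 ms
Beats per measure (7/4) = 7
One measure = 7 × 60000 / 67 = 420000 / 67 ms
2 measures = 2 × 420000 / 67 = 840000 / 67
= 12537.3 ms


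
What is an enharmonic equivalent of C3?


Step by step:
Enharmonic notes sound the same pitch but are spelled with different letter names
C and Dbb name the same pitch class
= Dbb3


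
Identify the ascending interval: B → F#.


Let's work it out.
Letter names: B → F spans 5 letter names → a 5th
Semitones: B → F# = 7 half-steps
A 5th of 7 semitones is a perfect 5th
= perfect 5th


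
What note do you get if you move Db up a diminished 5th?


Reasoning:
diminished 5th: 5 letter names, 6 semitones
Letter: D + 4 → A
Pitch: Db + 6 semitones, spelled as an A → Abb
= Abb


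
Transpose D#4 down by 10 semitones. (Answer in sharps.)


Reasoning:
D#4: chromatic position 3 in octave 4 → absolute = 4×12 + 3 = 51
Transpose down 10: 51 - 10 = 41
41 = 3×12 + 5 → F in octave 3
Result = F3


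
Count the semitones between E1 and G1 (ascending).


Reasoning:
Absolute semitone position = octave×12 + chromatic position
E1: 1×12 + 4 = 16
G1: 1×12 + 7 = 19
Difference = 19 - 16 = 3
= 3 semitones


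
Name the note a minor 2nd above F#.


Step by step:
A 2nd spans 2 letter names, so from F we land on G
A minor 2nd = 1 semitone above F#
Spell G at that pitch: G
= G


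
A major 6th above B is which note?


Solution.
A 6th spans 6 letter names, so from B we land on G
A major 6th = 9 semitones above B
Spell G at that pitch: G#
= G#


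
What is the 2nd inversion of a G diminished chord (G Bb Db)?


Let's work it out.
Root position: G Bb Db
2nd inversion: move root and 3rd up an octave
Bass note: Db
Notes (bottom to top) = Db G Bb


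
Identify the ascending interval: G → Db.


Solution.
Letter names: G → D spans 5 letter names → a 5th
Semitones: G → Db = 6 half-steps
A 5th of 6 semitones is a diminished 5th
= diminished 5th


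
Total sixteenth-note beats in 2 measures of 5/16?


Time signature 5/16: the bottom number 16 means the sixteenth note gets one count
The top number 5 means 5 sixteenth-note beats per measure
Total = 5 × 2 measures
= 10 sixteenth-note beats


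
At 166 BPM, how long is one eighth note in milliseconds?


Let's work it out.
One quarter-note beat = 60000 / BPM = 60000 / 166 ms
Eighth note = 1/2 × quarter note
Duration = 1/2 × 60000 / 166 = 30000 / 166
= 180.7 ms


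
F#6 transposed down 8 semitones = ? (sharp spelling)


Reasoning:
F#6: chromatic position 6 in octave 6 → absolute = 6×12 + 6 = 78
Transpose down 8: 78 - 8 = 70
70 = 5×12 + 10 → A# in octave 5
Result = A#5


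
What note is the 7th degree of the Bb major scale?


Major scale pattern: W-W-H-W-W-W-H (2-2-1-2-2-2-1 semitones)
Starting from Bb:
  Bb + 2 semitones → C
  C + 2 semitones → D
  D + 1 semitone → Eb
  Eb + 2 semitones → F
  F + 2 semitones → G
  G + 2 semitones → A
  A + 1 semitone → Bb
Scale: Bb C D Eb F G A
Degree 7 = A


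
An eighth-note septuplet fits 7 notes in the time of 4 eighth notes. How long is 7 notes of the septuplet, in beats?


Solution.
Septuplet: 7 notes occupy the space of 4 eighth notes
Space = 4 × 1/2 = 2 beats
Each septuplet note = 2 / 7 = 2/7 beats
7 notes = 7 × 2/7 = 2
= 2 beats


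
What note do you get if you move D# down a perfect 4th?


Working:
perfect 4th: 4 letter names, 5 semitones
Letter: D - 3 → A
Pitch: D# - 5 semitones, spelled as an A → A#
= A#


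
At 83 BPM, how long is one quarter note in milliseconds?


Solution.
One quarter-note beat = 60000 / BPM = 60000 / 83 ms
Duration = 60000 / 83
= 722.9 ms


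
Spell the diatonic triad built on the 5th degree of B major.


Solution.
B major scale: B C# D# E F# G# A#
Diatonic triad on degree 5 stacks scale notes 5, 7, 2: F# A# C#
F#→A# = 4 semitones; F#→C# = 7 semitones → major triad
= F# A# C# (major)


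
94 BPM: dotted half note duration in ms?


Step by step:
One quarter-note beat = 60000 / BPM = 60000 / 94 ms
Dotted half note = 3 × quarter note
Duration = 3 × 60000 / 94 = 180000 / 94
= 1914.9 ms


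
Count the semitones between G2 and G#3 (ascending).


Solution.
Absolute semitone position = octave×12 + chromatic position
G2: 2×12 + 7 = 31
G#3: 3×12 + 8 = 44
Difference = 44 - 31 = 13
= 13 semitones


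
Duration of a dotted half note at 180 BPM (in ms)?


One quarter-note beat = 60000 / BPM = 60000 / 180 ms
Dotted half note = 3 × quarter note
Duration = 3 × 60000 / 180 = 180000 / 180
= 1000.0 ms


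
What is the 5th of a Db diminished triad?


Let's work it out.
Diminished triad = root + minor 3rd (3 semitones) + diminished 5th (6 semitones)
A triad on Db stacks thirds, so the chord tones use letter names D-F-A
Root: Db
Minor 3rd above Db: Fb
Diminished 5th above Db: Abb
The 5th = Abb


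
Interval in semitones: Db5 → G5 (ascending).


Working:
Absolute semitone position = octave×12 + chromatic position
Db5: 5×12 + 1 = 61
G5: 5×12 + 7 = 67
Difference = 67 - 61 = 6
= 6 semitones


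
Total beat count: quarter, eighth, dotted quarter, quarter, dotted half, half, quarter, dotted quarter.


Solution.
Beat values:
  quarter = 1 beat
  eighth = 0.5 beats
  dotted quarter = 1.5 beats
  quarter = 1 beat
  dotted half = 3 beats
  half = 2 beats
  quarter = 1 beat
  dotted quarter = 1.5 beats
Sum = 1 + 0.5 + 1.5 + 1 + 3 + 2 + 1 + 1.5
= 11.5 beats


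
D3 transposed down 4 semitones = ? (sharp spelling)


Reasoning:
D3: chromatic position 2 in octave 3 → absolute = 3×12 + 2 = 38
Transpose down 4: 38 - 4 = 34
34 = 2×12 + 10 → A# in octave 2
Result = A#2


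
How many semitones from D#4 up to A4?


Reasoning:
Absolute semitone position = octave×12 + chromatic position
D#4: 4×12 + 3 = 51
A4: 4×12 + 9 = 57
Difference = 57 - 51 = 6
= 6 semitones


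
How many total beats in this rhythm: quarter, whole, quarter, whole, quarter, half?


Beat values:
  quarter = 1 beat
  whole = 4 beats
  quarter = 1 beat
  whole = 4 beats
  quarter = 1 beat
  half = 2 beats
Sum = 1 + 4 + 1 + 4 + 1 + 2
= 13 beats


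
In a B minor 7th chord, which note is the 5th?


Minor 7th chord = root + minor 3rd + perfect 5th + minor 7th
Seventh chords stack in thirds, so the letter names are B-D-F-A
Root: B
Minor 3rd above B: D
Perfect 5th above B: F#
Minor 7th above B: A
The 5th = F#


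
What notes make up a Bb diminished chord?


Let's work it out.
Diminished triad = root + minor 3rd (3 semitones) + diminished 5th (6 semitones)
A triad on Bb stacks thirds, so the chord tones use letter names B-D-F
Root: Bb
Minor 3rd above Bb: Db
Diminished 5th above Bb: Fb
Chord = Bb Db Fb


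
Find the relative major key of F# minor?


The relative major shares the key signature and is a minor 3rd above the minor tonic
A minor 3rd above F# is A
→ relative major of F# minor is A major
= A major


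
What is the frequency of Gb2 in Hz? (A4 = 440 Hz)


Solution.
f = 440 × 2^(n/12) where n = semitones from A4
Gb2: -27 semitones from A4
f = 440 × 2^(-27/12)
f = 92.50 Hz


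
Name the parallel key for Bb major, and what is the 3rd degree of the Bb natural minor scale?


Parallel keys share the same tonic but differ in mode
Bb major → parallel is Bb minor
Bb natural minor scale: Bb C Db Eb F Gb Ab
= Bb minor; 3rd degree = Db


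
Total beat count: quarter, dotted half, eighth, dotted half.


Step by step:
Beat values:
  quarter = 1 beat
  dotted half = 3 beats
  eighth = 0.5 beats
  dotted half = 3 beats
Sum = 1 + 3 + 0.5 + 3
= 7.5 beats


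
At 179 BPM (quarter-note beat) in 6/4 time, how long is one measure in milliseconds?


Quarter-note beat duration = 60000 / 179 ms
Beats per measure (6/4) = 6
One measure = 6 × 60000 / 179 = 360000 / 179 ms
= 2011.2 ms


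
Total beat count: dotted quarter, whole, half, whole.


Solution.
Beat values:
  dotted quarter = 1.5 beats
  whole = 4 beats
  half = 2 beats
  whole = 4 beats
Sum = 1.5 + 4 + 2 + 4
= 11.5 beats


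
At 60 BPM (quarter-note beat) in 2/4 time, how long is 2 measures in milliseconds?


Solution.
Quarter-note beat duration = 60000 / 60 ms
Beats per measure (2/4) = 2
One measure = 2 × 60000 / 60 = 120000 / 60 ms
2 measures = 2 × 120000 / 60 = 240000 / 60
= 4000.0 ms


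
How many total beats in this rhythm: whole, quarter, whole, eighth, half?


Working:
Beat values:
  whole = 4 beats
  quarter = 1 beat
  whole = 4 beats
  eighth = 0.5 beats
  half = 2 beats
Sum = 4 + 1 + 4 + 0.5 + 2
= 11.5 beats


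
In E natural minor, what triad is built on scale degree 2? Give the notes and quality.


Working:
E natural minor scale: E F# G A B C D
Diatonic triad on degree 2 stacks scale notes 2, 4, 6: F# A C
F#→A = 3 semitones; F#→C = 6 semitones → diminished triad
= F# A C (diminished)


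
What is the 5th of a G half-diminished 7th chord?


Solution.
Half-diminished 7th chord = root + minor 3rd + diminished 5th + minor 7th
Seventh chords stack in thirds, so the letter names are G-B-D-F
Root: G
Minor 3rd above G: Bb
Diminished 5th above G: Db
Minor 7th above G: F
The 5th = Db


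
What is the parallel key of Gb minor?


Parallel keys share the same tonic but differ in mode
Gb minor → parallel is Gb major
= Gb major


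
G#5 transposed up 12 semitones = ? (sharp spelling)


Working:
G#5: chromatic position 8 in octave 5 → absolute = 5×12 + 8 = 68
Transpose up 12: 68 + 12 = 80
80 = 6×12 + 8 → G# in octave 6
Result = G#6


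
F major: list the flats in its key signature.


Flat major keys: C(0), F(1), Bb(2), Eb(3), Ab(4), Db(5), Gb(6), Cb(7)
F major has 1 flat
Order of flats: Bb Eb Ab Db Gb Cb Fb → first 1: Bb
= Bb


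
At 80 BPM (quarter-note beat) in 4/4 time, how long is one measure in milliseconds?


Quarter-note beat duration = 60000 / 80 ms
Beats per measure (4/4) = 4
One measure = 4 × 60000 / 80 = 240000 / 80 ms
= 3000.0 ms


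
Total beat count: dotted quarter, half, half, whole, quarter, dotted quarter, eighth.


Step by step:
Beat values:
  dotted quarter = 1.5 beats
  half = 2 beats
  half = 2 beats
  whole = 4 beats
  quarter = 1 beat
  dotted quarter = 1.5 beats
  eighth = 0.5 beats
Sum = 1.5 + 2 + 2 + 4 + 1 + 1.5 + 0.5
= 12.5 beats


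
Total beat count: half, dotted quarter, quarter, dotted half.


Reasoning:
Beat values:
  half = 2 beats
  dotted quarter = 1.5 beats
  quarter = 1 beat
  dotted half = 3 beats
Sum = 2 + 1.5 + 1 + 3
= 7.5 beats


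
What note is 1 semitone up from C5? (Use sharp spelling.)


Let's work it out.
C5: chromatic position 0 in octave 5 → absolute = 5×12 + 0 = 60
Transpose up 1: 60 + 1 = 61
61 = 5×12 + 1 → C# in octave 5
Result = C#5


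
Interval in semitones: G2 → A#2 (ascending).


Step by step:
Absolute semitone position = octave×12 + chromatic position
G2: 2×12 + 7 = 31
A#2: 2×12 + 10 = 34
Difference = 34 - 31 = 3
= 3 semitones


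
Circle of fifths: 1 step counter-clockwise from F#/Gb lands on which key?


Step by step:
Each counter-clockwise step moves down a perfect 5th (= up a perfect 4th)
From F#/Gb: F#/Gb → B
= B


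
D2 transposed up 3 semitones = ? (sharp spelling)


Working:
D2: chromatic position 2 in octave 2 → absolute = 2×12 + 2 = 26
Transpose up 3: 26 + 3 = 29
29 = 2×12 + 5 → F in octave 2
Result = F2


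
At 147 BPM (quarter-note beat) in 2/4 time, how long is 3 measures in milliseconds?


Quarter-note beat duration = 60000 / 147 ms
Beats per measure (2/4) = 2
One measure = 2 × 60000 / 147 = 120000 / 147 ms
3 measures = 3 × 120000 / 147 = 360000 / 147
= 2449.0 ms


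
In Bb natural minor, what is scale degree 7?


Step by step:
Natural minor scale pattern: W-H-W-W-H-W-W (2-1-2-2-1-2-2 semitones)
Starting from Bb:
  Bb + 2 semitones → C
  C + 1 semitone → Db
  Db + 2 semitones → Eb
  Eb + 2 semitones → F
  F + 1 semitone → Gb
  Gb + 2 semitones → Ab
  Ab + 2 semitones → Bb
Scale: Bb C Db Eb F Gb Ab
Degree 7 = Ab


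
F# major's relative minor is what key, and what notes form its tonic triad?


The relative minor shares the major's key signature and starts on its 6th degree
6th degree = a major 6th above the tonic; a major 6th above F# is D#
→ relative minor of F# major is D# minor
Tonic triad of D# minor = root + minor 3rd + perfect 5th = D# F# A#
= D# minor; triad = D# F# A#


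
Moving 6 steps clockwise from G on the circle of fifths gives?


Step by step:
Each clockwise step on the circle of fifths moves up a perfect 5th
From G: G → D → A → E → B → F#/Gb → Db
= Db


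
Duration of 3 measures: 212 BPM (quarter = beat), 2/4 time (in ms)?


Quarter-note beat duration = 60000 / 212 ms
Beats per measure (2/4) = 2
One measure = 2 × 60000 / 212 = 120000 / 212 ms
3 measures = 3 × 120000 / 212 = 360000 / 212
= 1698.1 ms


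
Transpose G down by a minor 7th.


Step by step:
minor 7th: 7 letter names, 10 semitones
Letter: G - 6 → A
Pitch: G - 10 semitones, spelled as an A → A
= A


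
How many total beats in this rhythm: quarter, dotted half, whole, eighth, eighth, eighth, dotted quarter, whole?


Let's work it out.
Beat values:
  quarter = 1 beat
  dotted half = 3 beats
  whole = 4 beats
  eighth = 0.5 beats
  eighth = 0.5 beats
  eighth = 0.5 beats
  dotted quarter = 1.5 beats
  whole = 4 beats
Sum = 1 + 3 + 4 + 0.5 + 0.5 + 0.5 + 1.5 + 4
= 15 beats


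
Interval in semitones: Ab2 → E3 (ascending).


Reasoning:
Absolute semitone position = octave×12 + chromatic position
Ab2: 2×12 + 8 = 32
E3: 3×12 + 4 = 40
Difference = 40 - 32 = 8
= 8 semitones


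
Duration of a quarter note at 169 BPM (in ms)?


Let's work it out.
One quarter-note beat = 60000 / BPM = 60000 / 169 ms
Duration = 60000 / 169
= 355.0 ms


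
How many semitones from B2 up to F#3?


Solution.
Absolute semitone position = octave×12 + chromatic position
B2: 2×12 + 11 = 35
F#3: 3×12 + 6 = 42
Difference = 42 - 35 = 7
= 7 semitones


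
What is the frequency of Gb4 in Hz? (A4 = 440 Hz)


Solution.
f = 440 × 2^(n/12) where n = semitones from A4
Gb4: -3 semitones from A4
f = 440 × 2^(-3/12)
f = 369.99 Hz


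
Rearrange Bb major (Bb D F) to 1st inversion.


Step by step:
Root position: Bb D F
1st inversion: move root up an octave
Bass note: D
Notes (bottom to top) = D F Bb


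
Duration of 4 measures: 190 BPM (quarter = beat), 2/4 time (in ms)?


Reasoning:
Quarter-note beat duration = 60000 / 190 ms
Beats per measure (2/4) = 2
One measure = 2 × 60000 / 190 = 120000 / 190 ms
4 measures = 4 × 120000 / 190 = 480000 / 190
= 2526.3 ms


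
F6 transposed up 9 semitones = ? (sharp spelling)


F6: chromatic position 5 in octave 6 → absolute = 6×12 + 5 = 77
Transpose up 9: 77 + 9 = 86
86 = 7×12 + 2 → D in octave 7
Result = D7


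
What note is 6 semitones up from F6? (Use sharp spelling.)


Solution.
F6: chromatic position 5 in octave 6 → absolute = 6×12 + 5 = 77
Transpose up 6: 77 + 6 = 83
83 = 6×12 + 11 → B in octave 6
Result = B6


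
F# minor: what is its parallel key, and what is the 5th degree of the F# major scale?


Reasoning:
Parallel keys share the same tonic but differ in mode
F# minor → parallel is F# major
F# major scale: F# G# A# B C# D# E#
= F# major; 5th degree = C#


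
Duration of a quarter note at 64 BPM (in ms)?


Solution.
One quarter-note beat = 60000 / BPM = 60000 / 64 ms
Duration = 60000 / 64
= 937.5 ms


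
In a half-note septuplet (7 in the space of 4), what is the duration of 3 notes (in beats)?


Septuplet: 7 notes occupy the space of 4 half notes
Space = 4 × 2 = 8 beats
Each septuplet note = 8 / 7 = 8/7 beats
3 notes = 3 × 8/7 = 24/7
= 24/7 beats


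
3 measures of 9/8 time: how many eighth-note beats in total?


Time signature 9/8: the bottom number 8 means the eighth note gets one count
The top number 9 means 9 eighth-note beats per measure
Total = 9 × 3 measures
= 27 eighth-note beats


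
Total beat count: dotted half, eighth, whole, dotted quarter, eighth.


Beat values:
  dotted half = 3 beats
  eighth = 0.5 beats
  whole = 4 beats
  dotted quarter = 1.5 beats
  eighth = 0.5 beats
Sum = 3 + 0.5 + 4 + 1.5 + 0.5
= 9.5 beats


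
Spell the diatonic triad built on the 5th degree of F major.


F major scale: F G A Bb C D E
Diatonic triad on degree 5 stacks scale notes 5, 7, 2: C E G
C→E = 4 semitones; C→G = 7 semitones → major triad
= C E G (major)


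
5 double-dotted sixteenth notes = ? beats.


Let's work it out.
Base sixteenth note = 1/4 beats
Dot 1 adds half the previous value: +1/8
Dot 2 adds half the previous value: +1/16
One double-dotted sixteenth = 1/4 + 1/8 + 1/16 = 7/16
5 of them = 5 × 7/16 = 35/16
= 35/16 beats


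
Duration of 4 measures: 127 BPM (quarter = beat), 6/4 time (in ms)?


Solution.
Quarter-note beat duration = 60000 / 127 ms
Beats per measure (6/4) = 6
One measure = 6 × 60000 / 127 = 360000 / 127 ms
4 measures = 4 × 360000 / 127 = 1440000 / 127
= 11338.6 ms


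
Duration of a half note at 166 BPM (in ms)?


Solution.
One quarter-note beat = 60000 / BPM = 60000 / 166 ms
Half note = 2 × quarter note
Duration = 2 × 60000 / 166 = 120000 / 166
= 722.9 ms


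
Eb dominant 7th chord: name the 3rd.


Dominant 7th chord = root + major 3rd + perfect 5th + minor 7th
Seventh chords stack in thirds, so the letter names are E-G-B-D
Root: Eb
Major 3rd above Eb: G
Perfect 5th above Eb: Bb
Minor 7th above Eb: Db
The 3rd = G


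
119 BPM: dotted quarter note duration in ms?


Reasoning:
One quarter-note beat = 60000 / BPM = 60000 / 119 ms
Dotted quarter note = 3/2 × quarter note
Duration = 3/2 × 60000 / 119 = 90000 / 119
= 756.3 ms


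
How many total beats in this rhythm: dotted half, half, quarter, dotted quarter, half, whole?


Beat values:
  dotted half = 3 beats
  half = 2 beats
  quarter = 1 beat
  dotted quarter = 1.5 beats
  half = 2 beats
  whole = 4 beats
Sum = 3 + 2 + 1 + 1.5 + 2 + 4
= 13.5 beats


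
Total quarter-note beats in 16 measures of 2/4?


Working:
Time signature 2/4: the bottom number 4 means the quarter note gets one count
The top number 2 means 2 quarter-note beats per measure
Total = 2 × 16 measures
= 32 quarter-note beats


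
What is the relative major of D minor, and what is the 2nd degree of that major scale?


Step by step:
The relative major shares the key signature and is a minor 3rd above the minor tonic
A minor 3rd above D is F
→ relative major of D minor is F major
F major scale: F G A Bb C D E
= F major; 2nd degree = G


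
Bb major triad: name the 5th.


Working:
Major triad = root + major 3rd (4 semitones) + perfect 5th (7 semitones)
A triad on Bb stacks thirds, so the chord tones use letter names B-D-F
Root: Bb
Major 3rd above Bb: D
Perfect 5th above Bb: F
The 5th = F


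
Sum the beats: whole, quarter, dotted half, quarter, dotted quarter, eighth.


Beat values:
  whole = 4 beats
  quarter = 1 beat
  dotted half = 3 beats
  quarter = 1 beat
  dotted quarter = 1.5 beats
  eighth = 0.5 beats
Sum = 4 + 1 + 3 + 1 + 1.5 + 0.5
= 11 beats


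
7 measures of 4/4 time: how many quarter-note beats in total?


Time signature 4/4: the bottom number 4 means the quarter note gets one count
The top number 4 means 4 quarter-note beats per measure
Total = 4 × 7 measures
= 28 quarter-note beats


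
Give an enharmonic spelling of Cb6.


Enharmonic notes sound the same pitch but are spelled with different letter names
Cb and B name the same pitch class
Octave numbers change at C, so Cb6 = B5
= B5


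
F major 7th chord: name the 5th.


Let's work it out.
Major 7th chord = root + major 3rd + perfect 5th + major 7th
Seventh chords stack in thirds, so the letter names are F-A-C-E
Root: F
Major 3rd above F: A
Perfect 5th above F: C
Major 7th above F: E
The 5th = C


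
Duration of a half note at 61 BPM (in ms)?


Let's work it out.
One quarter-note beat = 60000 / BPM = 60000 / 61 ms
Half note = 2 × quarter note
Duration = 2 × 60000 / 61 = 120000 / 61
= 1967.2 ms


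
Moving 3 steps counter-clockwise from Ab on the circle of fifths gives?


Each counter-clockwise step moves down a perfect 5th (= up a perfect 4th)
From Ab: Ab → Db → F#/Gb → B
= B


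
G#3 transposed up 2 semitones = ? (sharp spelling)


Solution.
G#3: chromatic position 8 in octave 3 → absolute = 3×12 + 8 = 44
Transpose up 2: 44 + 2 = 46
46 = 3×12 + 10 → A# in octave 3
Result = A#3


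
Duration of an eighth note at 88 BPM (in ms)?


Working:
One quarter-note beat = 60000 / BPM = 60000 / 88 ms
Eighth note = 1/2 × quarter note
Duration = 1/2 × 60000 / 88 = 30000 / 88
= 340.9 ms


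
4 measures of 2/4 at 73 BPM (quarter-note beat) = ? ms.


Quarter-note beat duration = 60000 / 73 ms
Beats per measure (2/4) = 2
One measure = 2 × 60000 / 73 = 120000 / 73 ms
4 measures = 4 × 120000 / 73 = 480000 / 73
= 6575.3 ms


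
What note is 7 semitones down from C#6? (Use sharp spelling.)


Working:
C#6: chromatic position 1 in octave 6 → absolute = 6×12 + 1 = 73
Transpose down 7: 73 - 7 = 66
66 = 5×12 + 6 → F# in octave 5
Result = F#5


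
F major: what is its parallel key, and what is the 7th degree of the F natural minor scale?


Parallel keys share the same tonic but differ in mode
F major → parallel is F minor
F natural minor scale: F G Ab Bb C Db Eb
= F minor; 7th degree = Eb


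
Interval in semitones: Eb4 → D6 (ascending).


Absolute semitone position = octave×12 + chromatic position
Eb4: 4×12 + 3 = 51
D6: 6×12 + 2 = 74
Difference = 74 - 51 = 23
= 23 semitones


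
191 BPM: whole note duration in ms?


Solution.
One quarter-note beat = 60000 / BPM = 60000 / 191 ms
Whole note = 4 × quarter note
Duration = 4 × 60000 / 191 = 240000 / 191
= 1256.5 ms


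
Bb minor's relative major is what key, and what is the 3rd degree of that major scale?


Solution.
The relative major shares the key signature and is a minor 3rd above the minor tonic
A minor 3rd above Bb is Db
→ relative major of Bb minor is Db major
Db major scale: Db Eb F Gb Ab Bb C
= Db major; 3rd degree = F


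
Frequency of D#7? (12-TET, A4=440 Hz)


Step by step:
f = 440 × 2^(n/12) where n = semitones from A4
D#7: 30 semitones from A4
f = 440 × 2^(30/12)
f = 2489.02 Hz


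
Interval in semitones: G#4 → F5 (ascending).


Working:
Absolute semitone position = octave×12 + chromatic position
G#4: 4×12 + 8 = 56
F5: 5×12 + 5 = 65
Difference = 65 - 56 = 9
= 9 semitones


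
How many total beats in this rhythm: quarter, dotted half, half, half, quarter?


Solution.
Beat values:
  quarter = 1 beat
  dotted half = 3 beats
  half = 2 beats
  half = 2 beats
  quarter = 1 beat
Sum = 1 + 3 + 2 + 2 + 1
= 9 beats


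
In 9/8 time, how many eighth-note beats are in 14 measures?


Time signature 9/8: the bottom number 8 means the eighth note gets one count
The top number 9 means 9 eighth-note beats per measure
Total = 9 × 14 measures
= 126 eighth-note beats


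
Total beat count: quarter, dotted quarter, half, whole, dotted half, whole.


Solution.
Beat values:
  quarter = 1 beat
  dotted quarter = 1.5 beats
  half = 2 beats
  whole = 4 beats
  dotted half = 3 beats
  whole = 4 beats
Sum = 1 + 1.5 + 2 + 4 + 3 + 4
= 15.5 beats


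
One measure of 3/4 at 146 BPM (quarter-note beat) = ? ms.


Step by step:
Quarter-note beat duration = 60000 / 146 ms
Beats per measure (3/4) = 3
One measure = 3 × 60000 / 146 = 180000 / 146 ms
= 1232.9 ms


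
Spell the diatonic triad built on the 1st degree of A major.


Let's work it out.
A major scale: A B C# D E F# G#
Diatonic triad on degree 1 stacks scale notes 1, 3, 5: A C# E
A→C# = 4 semitones; A→E = 7 semitones → major triad
= A C# E (major)


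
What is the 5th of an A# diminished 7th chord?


Diminished 7th chord = root + minor 3rd + diminished 5th + diminished 7th
Seventh chords stack in thirds, so the letter names are A-C-E-G
Root: A#
Minor 3rd above A#: C#
Diminished 5th above A#: E
Diminished 7th above A#: G
The 5th = E


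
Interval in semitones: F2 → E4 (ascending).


Let's work it out.
Absolute semitone position = octave×12 + chromatic position
F2: 2×12 + 5 = 29
E4: 4×12 + 4 = 52
Difference = 52 - 29 = 23
= 23 semitones


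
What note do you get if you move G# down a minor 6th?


minor 6th: 6 letter names, 8 semitones
Letter: G - 5 → B
Pitch: G# - 8 semitones, spelled as a B → B#
= B#


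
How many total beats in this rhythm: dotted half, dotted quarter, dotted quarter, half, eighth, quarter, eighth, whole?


Let's work it out.
Beat values:
  dotted half = 3 beats
  dotted quarter = 1.5 beats
  dotted quarter = 1.5 beats
  half = 2 beats
  eighth = 0.5 beats
  quarter = 1 beat
  eighth = 0.5 beats
  whole = 4 beats
Sum = 3 + 1.5 + 1.5 + 2 + 0.5 + 1 + 0.5 + 4
= 14 beats


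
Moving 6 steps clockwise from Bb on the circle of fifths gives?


Working:
Each clockwise step on the circle of fifths moves up a perfect 5th
From Bb: Bb → F → C → G → D → A → E
= E


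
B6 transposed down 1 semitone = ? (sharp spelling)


Let's work it out.
B6: chromatic position 11 in octave 6 → absolute = 6×12 + 11 = 83
Transpose down 1: 83 - 1 = 82
82 = 6×12 + 10 → A# in octave 6
Result = A#6


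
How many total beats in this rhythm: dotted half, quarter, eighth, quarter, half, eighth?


Beat values:
  dotted half = 3 beats
  quarter = 1 beat
  eighth = 0.5 beats
  quarter = 1 beat
  half = 2 beats
  eighth = 0.5 beats
Sum = 3 + 1 + 0.5 + 1 + 2 + 0.5
= 8 beats


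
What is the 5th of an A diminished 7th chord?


Solution.
Diminished 7th chord = root + minor 3rd + diminished 5th + diminished 7th
Seventh chords stack in thirds, so the letter names are A-C-E-G
Root: A
Minor 3rd above A: C
Diminished 5th above A: Eb
Diminished 7th above A: Gb
The 5th = Eb


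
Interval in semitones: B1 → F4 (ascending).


Let's work it out.
Absolute semitone position = octave×12 + chromatic position
B1: 1×12 + 11 = 23
F4: 4×12 + 5 = 53
Difference = 53 - 23 = 30
= 30 semitones


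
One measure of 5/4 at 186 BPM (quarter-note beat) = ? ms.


Step by step:
Quarter-note beat duration = 60000 / 186 ms
Beats per measure (5/4) = 5
One measure = 5 × 60000 / 186 = 300000 / 186 ms
= 1612.9 ms


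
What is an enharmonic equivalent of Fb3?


Working:
Enharmonic notes sound the same pitch but are spelled with different letter names
Fb and E name the same pitch class
= E3


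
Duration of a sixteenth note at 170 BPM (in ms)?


Let's work it out.
One quarter-note beat = 60000 / BPM = 60000 / 170 ms
Sixteenth note = 1/4 × quarter note
Duration = 1/4 × 60000 / 170 = 15000 / 170
= 88.2 ms


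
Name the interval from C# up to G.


Letter names: C → G spans 5 letter names → a 5th
Semitones: C# → G = 6 half-steps
A 5th of 6 semitones is a diminished 5th
= diminished 5th


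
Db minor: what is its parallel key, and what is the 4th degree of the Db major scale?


Working:
Parallel keys share the same tonic but differ in mode
Db minor → parallel is Db major
Db major scale: Db Eb F Gb Ab Bb C
= Db major; 4th degree = Gb


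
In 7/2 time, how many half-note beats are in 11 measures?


Time signature 7/2: the bottom number 2 means the half note gets one count
The top number 7 means 7 half-note beats per measure
Total = 7 × 11 measures
= 77 half-note beats


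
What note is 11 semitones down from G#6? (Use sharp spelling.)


G#6: chromatic position 8 in octave 6 → absolute = 6×12 + 8 = 80
Transpose down 11: 80 - 11 = 69
69 = 5×12 + 9 → A in octave 5
Result = A5


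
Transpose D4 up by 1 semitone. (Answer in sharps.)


Solution.
D4: chromatic position 2 in octave 4 → absolute = 4×12 + 2 = 50
Transpose up 1: 50 + 1 = 51
51 = 4×12 + 3 → D# in octave 4
Result = D#4


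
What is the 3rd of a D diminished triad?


Step by step:
Diminished triad = root + minor 3rd (3 semitones) + diminished 5th (6 semitones)
A triad on D stacks thirds, so the chord tones use letter names D-F-A
Root: D
Minor 3rd above D: F
Diminished 5th above D: Ab
The 3rd = F


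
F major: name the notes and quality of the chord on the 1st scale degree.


Step by step:
F major scale: F G A Bb C D E
Diatonic triad on degree 1 stacks scale notes 1, 3, 5: F A C
F→A = 4 semitones; F→C = 7 semitones → major triad
= F A C (major)


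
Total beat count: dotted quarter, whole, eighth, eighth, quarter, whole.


Beat values:
  dotted quarter = 1.5 beats
  whole = 4 beats
  eighth = 0.5 beats
  eighth = 0.5 beats
  quarter = 1 beat
  whole = 4 beats
Sum = 1.5 + 4 + 0.5 + 0.5 + 1 + 4
= 11.5 beats


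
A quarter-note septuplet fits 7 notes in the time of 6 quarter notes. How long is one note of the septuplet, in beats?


Let's work it out.
Septuplet: 7 notes occupy the space of 6 quarter notes
Space = 6 × 1 = 6 beats
Each septuplet note = 6 / 7 = 6/7 beats
= 6/7 beats


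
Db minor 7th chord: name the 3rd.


Minor 7th chord = root + minor 3rd + perfect 5th + minor 7th
Seventh chords stack in thirds, so the letter names are D-F-A-C
Root: Db
Minor 3rd above Db: Fb
Perfect 5th above Db: Ab
Minor 7th above Db: Cb
The 3rd = Fb


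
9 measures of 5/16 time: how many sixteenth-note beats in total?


Solution.
Time signature 5/16: the bottom number 16 means the sixteenth note gets one count
The top number 5 means 5 sixteenth-note beats per measure
Total = 5 × 9 measures
= 45 sixteenth-note beats


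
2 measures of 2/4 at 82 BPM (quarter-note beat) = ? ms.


Reasoning:
Quarter-note beat duration = 60000 / 82 ms
Beats per measure (2/4) = 2
One measure = 2 × 60000 / 82 = 120000 / 82 ms
2 measures = 2 × 120000 / 82 = 240000 / 82
= 2926.8 ms


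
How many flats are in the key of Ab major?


Let's work it out.
Flat major keys: C(0), F(1), Bb(2), Eb(3), Ab(4), Db(5), Gb(6), Cb(7)
Ab major has 4 flats
Order of flats: Bb Eb Ab Db Gb Cb Fb → first 4: Bb, Eb, Ab, Db
= 4 flats


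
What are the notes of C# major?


Working:
Major scale pattern: W-W-H-W-W-W-H (2-2-1-2-2-2-1 semitones)
Starting from C#:
  C# + 2 semitones → D#
  D# + 2 semitones → E#
  E# + 1 semitone → F#
  F# + 2 semitones → G#
  G# + 2 semitones → A#
  A# + 2 semitones → B#
  B# + 1 semitone → C#
Scale = C# D# E# F# G# A# B#


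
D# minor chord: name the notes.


Reasoning:
Minor triad = root + minor 3rd (3 semitones) + perfect 5th (7 semitones)
A triad on D# stacks thirds, so the chord tones use letter names D-F-A
Root: D#
Minor 3rd above D#: F#
Perfect 5th above D#: A#
Chord = D# F# A#


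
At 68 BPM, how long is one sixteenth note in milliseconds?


One quarter-note beat = 60000 / BPM = 60000 / 68 ms
Sixteenth note = 1/4 × quarter note
Duration = 1/4 × 60000 / 68 = 15000 / 68
= 220.6 ms


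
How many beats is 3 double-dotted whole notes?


Step by step:
Base whole note = 4 beats
Dot 1 adds half the previous value: +2
Dot 2 adds half the previous value: +1
One double-dotted whole = 4 + 2 + 1 = 7
3 of them = 3 × 7 = 21
= 21 beats
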